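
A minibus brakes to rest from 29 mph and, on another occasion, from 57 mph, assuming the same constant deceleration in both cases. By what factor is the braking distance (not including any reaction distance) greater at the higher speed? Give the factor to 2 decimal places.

Braking distance d = v²/(2a), so with a fixed, d ∝ v².
Factor = (57/29)² = 1.9655² = 3.8632.

Factor ≈ 3.86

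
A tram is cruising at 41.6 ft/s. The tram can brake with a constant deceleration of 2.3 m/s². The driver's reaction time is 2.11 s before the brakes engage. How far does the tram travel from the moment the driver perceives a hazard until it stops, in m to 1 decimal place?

41.6 ft/s × 0.3048 = 12.6797 m/s.
Reaction distance = v·t_r = 12.6797 × 2.11 = 26.754 m.
Braking distance = v²/(2a) = 12.6797² / (2 × 2.300) = 160.775 / 4.600 = 34.951 m.
Total = 26.754 + 34.951 = 61.705 m.

Total stopping distance ≈ 61.7 m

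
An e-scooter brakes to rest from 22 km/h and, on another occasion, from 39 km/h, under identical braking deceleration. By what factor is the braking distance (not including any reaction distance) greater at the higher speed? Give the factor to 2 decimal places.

Factor ≈ 3.14

Braking distance d = v²/(2a), so with a fixed, d ∝ v².
Factor = (39/22)² = 1.7727² = 3.1425.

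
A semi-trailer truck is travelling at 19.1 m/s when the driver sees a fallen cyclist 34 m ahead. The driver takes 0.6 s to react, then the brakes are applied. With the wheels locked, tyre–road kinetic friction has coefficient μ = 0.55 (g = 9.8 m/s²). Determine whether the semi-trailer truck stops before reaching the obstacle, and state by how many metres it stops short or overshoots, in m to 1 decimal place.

No — it overshoots by 11.3 m

a = μg = 0.55 × 9.8 = 5.390 m/s².
Reaction distance = 19.1000 × 0.6 = 11.460 m.
Braking distance = v²/(2a) = 364.810 / 10.780 = 33.841 m.
Total stopping distance = 11.460 + 33.841 = 45.301 m, vs 34 m available — it cannot stop in time and overshoots by 45.301 − 34 = 11.301 m.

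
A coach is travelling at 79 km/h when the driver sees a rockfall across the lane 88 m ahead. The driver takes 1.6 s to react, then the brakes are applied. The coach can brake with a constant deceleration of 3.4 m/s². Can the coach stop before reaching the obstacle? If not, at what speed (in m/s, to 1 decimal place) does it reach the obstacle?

No — it strikes the obstacle at 11.0 m/s

79 km/h ÷ 3.6 = 21.9444 m/s.
Reaction distance = 21.9444 × 1.6 = 35.111 m.
Braking distance needed to stop: v²/(2a) = 481.557 / 6.800 = 70.817 m, so total needed = 35.111 + 70.817 = 105.928 m > 88 m — it cannot stop.
Distance remaining when braking begins: 88 − 35.111 = 52.889 m.
v² = v₀² − 2a·d = 481.557 − 2 × 3.400 × 52.889 = 121.912 m²/s².
v = √121.912 = 11.041 m/s.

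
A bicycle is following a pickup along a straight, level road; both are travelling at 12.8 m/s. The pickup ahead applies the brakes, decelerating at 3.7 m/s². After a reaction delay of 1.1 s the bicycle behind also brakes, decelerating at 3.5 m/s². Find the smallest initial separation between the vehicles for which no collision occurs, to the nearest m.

Minimum gap ≈ 15 m

Leader travels v²/(2a_L) = 163.840 / 7.400 = 22.141 m before stopping.
Follower covers v·t_r = 12.8000 × 1.1 = 14.080 m while reacting, then v²/(2a_F) = 163.840 / 7.000 = 23.406 m while braking, for a total of 14.080 + 23.406 = 37.486 m.
Since a_F ≤ a_L and the follower starts braking later, the follower is never slower than the leader, so the closest approach is when both have stopped.
Minimum gap = 37.486 − 22.141 = 15.345 m.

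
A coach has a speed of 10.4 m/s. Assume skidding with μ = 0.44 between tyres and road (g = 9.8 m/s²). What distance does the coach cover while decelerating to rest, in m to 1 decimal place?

a = μg = 0.44 × 9.8 = 4.312 m/s².
Braking distance = v²/(2a) = 10.4000² / (2 × 4.312) = 108.160 / 8.624 = 12.542 m.

Braking distance ≈ 12.5 m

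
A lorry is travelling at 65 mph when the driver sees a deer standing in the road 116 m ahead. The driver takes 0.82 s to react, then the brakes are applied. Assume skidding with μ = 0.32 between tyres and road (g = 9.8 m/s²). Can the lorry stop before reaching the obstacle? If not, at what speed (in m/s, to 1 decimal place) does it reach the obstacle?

No — it strikes the obstacle at 16.3 m/s

65 mph × 0.44704 = 29.0576 m/s.
a = μg = 0.32 × 9.8 = 3.136 m/s².
Reaction distance = 29.0576 × 0.82 = 23.827 m.
Braking distance needed to stop: v²/(2a) = 844.344 / 6.272 = 134.621 m, so total needed = 23.827 + 134.621 = 158.448 m > 116 m — it cannot stop.
Distance remaining when braking begins: 116 − 23.827 = 92.173 m.
v² = v₀² − 2a·d = 844.344 − 2 × 3.136 × 92.173 = 266.235 m²/s².
v = √266.235 = 16.317 m/s.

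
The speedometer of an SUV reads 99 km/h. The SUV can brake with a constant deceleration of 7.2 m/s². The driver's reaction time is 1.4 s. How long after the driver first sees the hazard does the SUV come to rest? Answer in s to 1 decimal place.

99 km/h ÷ 3.6 = 27.5000 m/s.
Braking time = v/a = 27.5000 / 7.200 = 3.819 s.
Total = 1.4 + 3.819 = 5.219 s.

Total time ≈ 5.2 s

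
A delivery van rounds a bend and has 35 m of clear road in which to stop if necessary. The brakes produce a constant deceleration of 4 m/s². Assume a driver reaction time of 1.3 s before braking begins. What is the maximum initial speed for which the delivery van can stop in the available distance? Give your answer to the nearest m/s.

Stopping distance: v·t_r + v²/(2a) = 35 with t_r = 1.3 s and a = 4.000 m/s².
So v² + 10.400 v − 280.00 = 0.
Positive root: v = −a·t_r + √((a·t_r)² + 2a·d) = −5.200 + √(27.040 + 280.00) = 12.3226 m/s.

Maximum speed ≈ 12 m/s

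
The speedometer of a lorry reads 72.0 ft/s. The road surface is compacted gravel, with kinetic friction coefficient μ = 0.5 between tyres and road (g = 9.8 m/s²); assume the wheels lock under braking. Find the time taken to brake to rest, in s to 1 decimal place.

Braking time ≈ 4.5 s

72 ft/s × 0.3048 = 21.9456 m/s.
a = μg = 0.5 × 9.8 = 4.900 m/s².
Braking time = v/a = 21.9456 / 4.900 = 4.479 s.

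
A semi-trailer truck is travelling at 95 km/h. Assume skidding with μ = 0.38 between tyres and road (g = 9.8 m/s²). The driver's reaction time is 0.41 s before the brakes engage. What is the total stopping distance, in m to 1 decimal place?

Total stopping distance ≈ 104.3 m

95 km/h ÷ 3.6 = 26.3889 m/s.
a = μg = 0.38 × 9.8 = 3.724 m/s².
Reaction distance = v·t_r = 26.3889 × 0.41 = 10.819 m.
Braking distance = v²/(2a) = 26.3889² / (2 × 3.724) = 696.374 / 7.448 = 93.498 m.
Total = 10.819 + 93.498 = 104.317 m.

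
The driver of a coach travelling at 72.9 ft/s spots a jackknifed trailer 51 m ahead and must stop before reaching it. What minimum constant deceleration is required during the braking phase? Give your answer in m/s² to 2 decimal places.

Required deceleration ≈ 4.84 m/s²

72.9 ft/s × 0.3048 = 22.2199 m/s.
v² = 2a·d ⇒ a = v²/(2d) = 22.2199² / (2 × 51.000) = 493.724 / 102.000 = 4.8404 m/s².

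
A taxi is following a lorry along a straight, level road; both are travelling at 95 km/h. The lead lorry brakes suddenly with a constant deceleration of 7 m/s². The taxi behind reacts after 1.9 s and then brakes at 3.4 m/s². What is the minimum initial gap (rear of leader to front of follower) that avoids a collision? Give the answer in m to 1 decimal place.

Minimum gap ≈ 102.8 m

95 km/h ÷ 3.6 = 26.3889 m/s.
Leader travels v²/(2a_L) = 696.374 / 14.000 = 49.741 m before stopping.
Follower covers v·t_r = 26.3889 × 1.9 = 50.139 m while reacting, then v²/(2a_F) = 696.374 / 6.800 = 102.408 m while braking, for a total of 50.139 + 102.408 = 152.547 m.
Since a_F ≤ a_L and the follower starts braking later, the follower is never slower than the leader, so the closest approach is when both have stopped.
Minimum gap = 152.547 − 49.741 = 102.806 m.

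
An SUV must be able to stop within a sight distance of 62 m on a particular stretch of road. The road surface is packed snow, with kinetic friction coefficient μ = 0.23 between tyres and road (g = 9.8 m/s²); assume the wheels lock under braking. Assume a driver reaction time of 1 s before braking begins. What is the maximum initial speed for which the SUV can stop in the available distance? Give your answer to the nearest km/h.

Maximum speed ≈ 53 km/h

a = μg = 0.23 × 9.8 = 2.254 m/s².
Stopping distance: v·t_r + v²/(2a) = 62 with t_r = 1 s and a = 2.254 m/s².
So v² + 4.508 v − 279.50 = 0.
Positive root: v = −a·t_r + √((a·t_r)² + 2a·d) = −2.254 + √(5.081 + 279.50) = 14.6155 m/s.
14.6155 m/s × 3.6 = 52.616 km/h.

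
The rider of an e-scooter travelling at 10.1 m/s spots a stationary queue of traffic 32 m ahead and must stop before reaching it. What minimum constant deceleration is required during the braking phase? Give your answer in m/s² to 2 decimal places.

v² = 2a·d ⇒ a = v²/(2d) = 10.1000² / (2 × 32.000) = 102.010 / 64.000 = 1.5939 m/s².

Required deceleration ≈ 1.59 m/s²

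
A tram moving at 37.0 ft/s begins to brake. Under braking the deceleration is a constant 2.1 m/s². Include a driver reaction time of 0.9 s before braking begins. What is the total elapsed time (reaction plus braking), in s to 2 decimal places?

37 ft/s × 0.3048 = 11.2776 m/s.
Braking time = v/a = 11.2776 / 2.100 = 5.370 s.
Total = 0.9 + 5.370 = 6.270 s.

Total time ≈ 6.27 s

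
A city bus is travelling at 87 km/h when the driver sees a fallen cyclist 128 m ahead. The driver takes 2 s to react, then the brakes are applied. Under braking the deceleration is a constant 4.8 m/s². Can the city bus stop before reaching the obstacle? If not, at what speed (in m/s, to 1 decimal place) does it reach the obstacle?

87 km/h ÷ 3.6 = 24.1667 m/s.
Reaction distance = 24.1667 × 2 = 48.333 m.
Braking distance = v²/(2a) = 584.029 / 9.600 = 60.836 m.
Total stopping distance = 48.333 + 60.836 = 109.169 m, vs 128 m available — it stops with 128 − 109.169 = 18.831 m to spare.

Yes — it stops about 18.8 m short of the obstacle, so it never reaches it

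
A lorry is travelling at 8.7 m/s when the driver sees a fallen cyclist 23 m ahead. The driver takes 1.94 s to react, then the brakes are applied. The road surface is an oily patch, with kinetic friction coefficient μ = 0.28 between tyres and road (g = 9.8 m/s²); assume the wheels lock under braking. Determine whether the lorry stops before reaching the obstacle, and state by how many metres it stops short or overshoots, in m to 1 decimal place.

a = μg = 0.28 × 9.8 = 2.744 m/s².
Reaction distance = 8.7000 × 1.94 = 16.878 m.
Braking distance = v²/(2a) = 75.690 / 5.488 = 13.792 m.
Total stopping distance = 16.878 + 13.792 = 30.670 m, vs 23 m available — it cannot stop in time and overshoots by 30.670 − 23 = 7.670 m.

No — it overshoots by 7.7 m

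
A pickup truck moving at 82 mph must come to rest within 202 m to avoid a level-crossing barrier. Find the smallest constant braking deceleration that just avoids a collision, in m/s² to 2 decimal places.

82 mph × 0.44704 = 36.6573 m/s.
v² = 2a·d ⇒ a = v²/(2d) = 36.6573² / (2 × 202.000) = 1343.758 / 404.000 = 3.3261 m/s².

Required deceleration ≈ 3.33 m/s²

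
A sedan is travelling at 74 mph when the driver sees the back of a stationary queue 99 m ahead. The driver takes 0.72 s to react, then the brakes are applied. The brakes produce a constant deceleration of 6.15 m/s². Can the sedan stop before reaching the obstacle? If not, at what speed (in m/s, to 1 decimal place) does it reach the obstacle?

74 mph × 0.44704 = 33.0810 m/s.
Reaction distance = 33.0810 × 0.72 = 23.818 m.
Braking distance needed to stop: v²/(2a) = 1094.353 / 12.300 = 88.972 m, so total needed = 23.818 + 88.972 = 112.790 m > 99 m — it cannot stop.
Distance remaining when braking begins: 99 − 23.818 = 75.182 m.
v² = v₀² − 2a·d = 1094.353 − 2 × 6.150 × 75.182 = 169.614 m²/s².
v = √169.614 = 13.024 m/s.

No — it strikes the obstacle at 13.0 m/s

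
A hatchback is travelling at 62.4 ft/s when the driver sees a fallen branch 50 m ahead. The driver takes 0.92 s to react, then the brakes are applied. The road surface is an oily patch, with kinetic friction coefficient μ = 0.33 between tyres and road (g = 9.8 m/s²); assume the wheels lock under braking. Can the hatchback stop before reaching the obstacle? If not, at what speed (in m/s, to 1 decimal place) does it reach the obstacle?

62.4 ft/s × 0.3048 = 19.0195 m/s.
a = μg = 0.33 × 9.8 = 3.234 m/s².
Reaction distance = 19.0195 × 0.92 = 17.498 m.
Braking distance needed to stop: v²/(2a) = 361.741 / 6.468 = 55.928 m, so total needed = 17.498 + 55.928 = 73.426 m > 50 m — it cannot stop.
Distance remaining when braking begins: 50 − 17.498 = 32.502 m.
v² = v₀² − 2a·d = 361.741 − 2 × 3.234 × 32.502 = 151.518 m²/s².
v = √151.518 = 12.309 m/s.

No — it strikes the obstacle at 12.3 m/s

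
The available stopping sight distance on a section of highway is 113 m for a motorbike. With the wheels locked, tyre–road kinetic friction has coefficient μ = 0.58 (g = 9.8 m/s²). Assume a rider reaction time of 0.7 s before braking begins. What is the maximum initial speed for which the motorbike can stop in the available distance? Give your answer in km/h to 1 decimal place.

Maximum speed ≈ 115.5 km/h

a = μg = 0.58 × 9.8 = 5.684 m/s².
Stopping distance: v·t_r + v²/(2a) = 113 with t_r = 0.7 s and a = 5.684 m/s².
So v² + 7.958 v − 1284.58 = 0.
Positive root: v = −a·t_r + √((a·t_r)² + 2a·d) = −3.979 + √(15.832 + 1284.58) = 32.0822 m/s.
32.0822 m/s × 3.6 = 115.496 km/h.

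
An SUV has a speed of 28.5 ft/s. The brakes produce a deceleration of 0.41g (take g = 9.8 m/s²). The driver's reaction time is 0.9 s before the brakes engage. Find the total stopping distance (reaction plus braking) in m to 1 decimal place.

28.5 ft/s × 0.3048 = 8.6868 m/s.
a = 0.41 × 9.8 = 4.018 m/s².
Reaction distance = v·t_r = 8.6868 × 0.9 = 7.818 m.
Braking distance = v²/(2a) = 8.6868² / (2 × 4.018) = 75.460 / 8.036 = 9.390 m.
Total = 7.818 + 9.390 = 17.208 m.

Total stopping distance ≈ 17.2 m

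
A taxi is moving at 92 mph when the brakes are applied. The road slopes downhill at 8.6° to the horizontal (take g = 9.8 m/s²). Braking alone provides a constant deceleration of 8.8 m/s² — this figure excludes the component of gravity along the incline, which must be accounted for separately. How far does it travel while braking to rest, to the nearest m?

Braking distance ≈ 115 m

92 mph × 0.44704 = 41.1277 m/s.
Gravity along the downhill slope reduces the braking deceleration: a_eff = 8.800 − 9.8·sin 8.6° = 8.800 − 1.465 = 7.335 m/s².
Braking distance = v²/(2a) = 41.1277² / (2 × 7.335) = 1691.488 / 14.670 = 115.303 m.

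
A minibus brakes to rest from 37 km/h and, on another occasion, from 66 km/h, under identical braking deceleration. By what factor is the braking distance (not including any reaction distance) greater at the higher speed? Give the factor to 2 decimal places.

Factor ≈ 3.18

Braking distance d = v²/(2a), so with a fixed, d ∝ v².
Factor = (66/37)² = 1.7838² = 3.1819.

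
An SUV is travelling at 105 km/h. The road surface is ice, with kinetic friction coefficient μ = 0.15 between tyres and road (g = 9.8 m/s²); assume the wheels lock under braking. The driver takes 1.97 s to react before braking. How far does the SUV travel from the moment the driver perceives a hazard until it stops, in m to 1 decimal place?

105 km/h ÷ 3.6 = 29.1667 m/s.
a = μg = 0.15 × 9.8 = 1.470 m/s².
Reaction distance = v·t_r = 29.1667 × 1.97 = 57.458 m.
Braking distance = v²/(2a) = 29.1667² / (2 × 1.470) = 850.696 / 2.940 = 289.352 m.
Total = 57.458 + 289.352 = 346.810 m.

Total stopping distance ≈ 346.8 m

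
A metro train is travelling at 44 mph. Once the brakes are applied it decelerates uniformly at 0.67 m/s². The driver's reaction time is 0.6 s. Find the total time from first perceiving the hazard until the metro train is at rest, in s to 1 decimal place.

44 mph × 0.44704 = 19.6698 m/s.
Braking time = v/a = 19.6698 / 0.670 = 29.358 s.
Total = 0.6 + 29.358 = 29.958 s.

Total time ≈ 30.0 s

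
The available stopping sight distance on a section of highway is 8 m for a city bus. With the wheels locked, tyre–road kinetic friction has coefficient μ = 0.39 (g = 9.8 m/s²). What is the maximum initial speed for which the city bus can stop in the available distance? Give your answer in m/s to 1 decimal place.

a = μg = 0.39 × 9.8 = 3.822 m/s².
v²/(2a) = d ⇒ v = √(2 × 3.822 × 8) = √61.15 = 7.8198 m/s.

Maximum speed ≈ 7.8 m/s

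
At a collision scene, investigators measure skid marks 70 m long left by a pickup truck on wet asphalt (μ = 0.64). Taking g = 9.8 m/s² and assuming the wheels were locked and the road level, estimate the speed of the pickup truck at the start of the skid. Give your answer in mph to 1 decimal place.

Deceleration a = μg = 0.64 × 9.8 = 6.272 m/s².
v = √(2a·d) = √(2 × 6.272 × 70) = √878.080 = 29.6324 m/s.
= 29.6324 ÷ 0.44704 = 66.286 mph.

Initial speed ≈ 66.3 mph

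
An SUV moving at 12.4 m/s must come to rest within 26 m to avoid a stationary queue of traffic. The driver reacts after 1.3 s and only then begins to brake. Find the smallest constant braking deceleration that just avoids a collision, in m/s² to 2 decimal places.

Distance covered during reaction = 12.4000 × 1.3 = 16.120 m.
Distance available for braking: 26 − 16.120 = 9.880 m.
v² = 2a·d ⇒ a = v²/(2d) = 12.4000² / (2 × 9.880) = 153.760 / 19.760 = 7.7814 m/s².

Required deceleration ≈ 7.78 m/s²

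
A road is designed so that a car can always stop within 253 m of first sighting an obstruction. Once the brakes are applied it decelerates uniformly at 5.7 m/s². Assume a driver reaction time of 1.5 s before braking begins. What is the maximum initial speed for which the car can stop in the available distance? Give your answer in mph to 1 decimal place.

Maximum speed ≈ 102.5 mph

Stopping distance: v·t_r + v²/(2a) = 253 with t_r = 1.5 s and a = 5.700 m/s².
So v² + 17.100 v − 2884.20 = 0.
Positive root: v = −a·t_r + √((a·t_r)² + 2a·d) = −8.550 + √(73.103 + 2884.20) = 45.8311 m/s.
45.8311 m/s ÷ 0.44704 = 102.521 mph.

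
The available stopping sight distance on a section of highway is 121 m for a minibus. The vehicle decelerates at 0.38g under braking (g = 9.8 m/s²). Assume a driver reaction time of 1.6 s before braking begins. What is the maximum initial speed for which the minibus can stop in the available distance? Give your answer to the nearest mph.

Maximum speed ≈ 55 mph

a = 0.38 × 9.8 = 3.724 m/s².
Stopping distance: v·t_r + v²/(2a) = 121 with t_r = 1.6 s and a = 3.724 m/s².
So v² + 11.917 v − 901.21 = 0.
Positive root: v = −a·t_r + √((a·t_r)² + 2a·d) = −5.958 + √(35.498 + 901.21) = 24.6477 m/s.
24.6477 m/s ÷ 0.44704 = 55.135 mph.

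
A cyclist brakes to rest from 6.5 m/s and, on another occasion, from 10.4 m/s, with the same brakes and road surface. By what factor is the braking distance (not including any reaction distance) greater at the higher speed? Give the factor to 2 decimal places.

Factor ≈ 2.56

Braking distance d = v²/(2a), so with a fixed, d ∝ v².
Factor = (10.4/6.5)² = 1.6000² = 2.5600.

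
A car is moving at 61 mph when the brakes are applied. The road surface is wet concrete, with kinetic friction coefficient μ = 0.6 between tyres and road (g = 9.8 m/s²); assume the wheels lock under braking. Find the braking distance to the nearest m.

Braking distance ≈ 63 m

61 mph × 0.44704 = 27.2694 m/s.
a = μg = 0.6 × 9.8 = 5.880 m/s².
Braking distance = v²/(2a) = 27.2694² / (2 × 5.880) = 743.620 / 11.760 = 63.233 m.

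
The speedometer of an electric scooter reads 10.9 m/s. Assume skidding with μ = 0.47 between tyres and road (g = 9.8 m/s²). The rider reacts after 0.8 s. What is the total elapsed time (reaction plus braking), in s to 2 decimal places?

Total time ≈ 3.17 s

a = μg = 0.47 × 9.8 = 4.606 m/s².
Braking time = v/a = 10.9000 / 4.606 = 2.366 s.
Total = 0.8 + 2.366 = 3.166 s.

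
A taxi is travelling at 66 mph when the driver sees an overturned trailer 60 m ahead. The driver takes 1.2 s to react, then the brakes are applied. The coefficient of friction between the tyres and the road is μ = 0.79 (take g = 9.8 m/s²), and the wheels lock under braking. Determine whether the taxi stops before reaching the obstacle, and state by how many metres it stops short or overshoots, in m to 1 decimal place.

No — it overshoots by 31.6 m

66 mph × 0.44704 = 29.5046 m/s.
a = μg = 0.79 × 9.8 = 7.742 m/s².
Reaction distance = 29.5046 × 1.2 = 35.406 m.
Braking distance = v²/(2a) = 870.521 / 15.484 = 56.221 m.
Total stopping distance = 35.406 + 56.221 = 91.627 m, vs 60 m available — it cannot stop in time and overshoots by 91.627 − 60 = 31.627 m.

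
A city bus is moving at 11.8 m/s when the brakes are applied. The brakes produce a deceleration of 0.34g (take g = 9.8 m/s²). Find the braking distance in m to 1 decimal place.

Braking distance ≈ 20.9 m

a = 0.34 × 9.8 = 3.332 m/s².
Braking distance = v²/(2a) = 11.8000² / (2 × 3.332) = 139.240 / 6.664 = 20.894 m.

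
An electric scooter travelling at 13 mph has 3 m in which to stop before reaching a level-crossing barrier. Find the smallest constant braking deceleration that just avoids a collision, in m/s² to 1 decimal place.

Required deceleration ≈ 5.6 m/s²

13 mph × 0.44704 = 5.8115 m/s.
v² = 2a·d ⇒ a = v²/(2d) = 5.8115² / (2 × 3.000) = 33.774 / 6.000 = 5.6290 m/s².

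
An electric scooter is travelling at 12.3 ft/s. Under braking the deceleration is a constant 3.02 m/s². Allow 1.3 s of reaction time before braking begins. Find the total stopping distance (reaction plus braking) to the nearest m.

12.3 ft/s × 0.3048 = 3.7490 m/s.
Reaction distance = v·t_r = 3.7490 × 1.3 = 4.874 m.
Braking distance = v²/(2a) = 3.7490² / (2 × 3.020) = 14.055 / 6.040 = 2.327 m.
Total = 4.874 + 2.327 = 7.201 m.

Total stopping distance ≈ 7 m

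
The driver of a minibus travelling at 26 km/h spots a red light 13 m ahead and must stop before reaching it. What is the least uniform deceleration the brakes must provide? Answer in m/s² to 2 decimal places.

26 km/h ÷ 3.6 = 7.2222 m/s.
v² = 2a·d ⇒ a = v²/(2d) = 7.2222² / (2 × 13.000) = 52.160 / 26.000 = 2.0062 m/s².

Required deceleration ≈ 2.01 m/s²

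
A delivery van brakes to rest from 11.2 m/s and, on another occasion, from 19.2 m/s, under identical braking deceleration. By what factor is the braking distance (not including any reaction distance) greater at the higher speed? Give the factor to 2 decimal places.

Braking distance d = v²/(2a), so with a fixed, d ∝ v².
Factor = (19.2/11.2)² = 1.7143² = 2.9388.

Factor ≈ 2.94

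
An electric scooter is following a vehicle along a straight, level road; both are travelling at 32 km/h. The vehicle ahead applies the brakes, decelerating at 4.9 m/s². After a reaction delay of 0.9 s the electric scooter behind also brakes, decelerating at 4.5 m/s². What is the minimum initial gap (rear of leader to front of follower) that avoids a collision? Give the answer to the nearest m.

Minimum gap ≈ 9 m

32 km/h ÷ 3.6 = 8.8889 m/s.
Leader travels v²/(2a_L) = 79.013 / 9.800 = 8.063 m before stopping.
Follower covers v·t_r = 8.8889 × 0.9 = 8.000 m while reacting, then v²/(2a_F) = 79.013 / 9.000 = 8.779 m while braking, for a total of 8.000 + 8.779 = 16.779 m.
Since a_F ≤ a_L and the follower starts braking later, the follower is never slower than the leader, so the closest approach is when both have stopped.
Minimum gap = 16.779 − 8.063 = 8.716 m.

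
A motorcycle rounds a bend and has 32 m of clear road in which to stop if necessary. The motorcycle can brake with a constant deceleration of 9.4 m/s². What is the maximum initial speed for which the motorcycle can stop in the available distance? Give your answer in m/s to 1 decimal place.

v²/(2a) = d ⇒ v = √(2 × 9.400 × 32) = √601.60 = 24.5275 m/s.

Maximum speed ≈ 24.5 m/s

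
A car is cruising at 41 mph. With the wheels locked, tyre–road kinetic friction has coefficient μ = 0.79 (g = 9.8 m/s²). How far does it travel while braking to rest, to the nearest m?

41 mph × 0.44704 = 18.3286 m/s.
a = μg = 0.79 × 9.8 = 7.742 m/s².
Braking distance = v²/(2a) = 18.3286² / (2 × 7.742) = 335.938 / 15.484 = 21.696 m.

Braking distance ≈ 22 m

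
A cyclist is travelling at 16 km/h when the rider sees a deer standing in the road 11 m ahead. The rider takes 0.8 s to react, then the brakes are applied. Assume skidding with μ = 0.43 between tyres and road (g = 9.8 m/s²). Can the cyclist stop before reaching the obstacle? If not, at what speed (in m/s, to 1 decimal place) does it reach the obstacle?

Yes — it stops about 5.1 m short of the obstacle, so it never reaches it

16 km/h ÷ 3.6 = 4.4444 m/s.
a = μg = 0.43 × 9.8 = 4.214 m/s².
Reaction distance = 4.4444 × 0.8 = 3.556 m.
Braking distance = v²/(2a) = 19.753 / 8.428 = 2.344 m.
Total stopping distance = 3.556 + 2.344 = 5.900 m, vs 11 m available — it stops with 11 − 5.900 = 5.100 m to spare.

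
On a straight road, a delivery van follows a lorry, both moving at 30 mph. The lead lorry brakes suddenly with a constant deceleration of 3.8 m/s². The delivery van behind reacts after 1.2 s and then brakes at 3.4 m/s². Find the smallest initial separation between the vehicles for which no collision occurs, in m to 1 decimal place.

30 mph × 0.44704 = 13.4112 m/s.
Leader travels v²/(2a_L) = 179.860 / 7.600 = 23.666 m before stopping.
Follower covers v·t_r = 13.4112 × 1.2 = 16.093 m while reacting, then v²/(2a_F) = 179.860 / 6.800 = 26.450 m while braking, for a total of 16.093 + 26.450 = 42.543 m.
Since a_F ≤ a_L and the follower starts braking later, the follower is never slower than the leader, so the closest approach is when both have stopped.
Minimum gap = 42.543 − 23.666 = 18.877 m.

Minimum gap ≈ 18.9 m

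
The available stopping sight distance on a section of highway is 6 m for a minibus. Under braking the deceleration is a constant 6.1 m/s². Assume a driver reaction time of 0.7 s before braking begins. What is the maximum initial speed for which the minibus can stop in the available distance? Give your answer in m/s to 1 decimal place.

Stopping distance: v·t_r + v²/(2a) = 6 with t_r = 0.7 s and a = 6.100 m/s².
So v² + 8.540 v − 73.20 = 0.
Positive root: v = −a·t_r + √((a·t_r)² + 2a·d) = −4.270 + √(18.233 + 73.20) = 5.2921 m/s.

Maximum speed ≈ 5.3 m/s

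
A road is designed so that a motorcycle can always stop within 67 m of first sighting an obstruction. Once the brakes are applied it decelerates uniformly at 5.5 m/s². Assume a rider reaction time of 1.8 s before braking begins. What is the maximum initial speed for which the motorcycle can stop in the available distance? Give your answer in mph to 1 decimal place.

Maximum speed ≈ 42.5 mph

Stopping distance: v·t_r + v²/(2a) = 67 with t_r = 1.8 s and a = 5.500 m/s².
So v² + 19.800 v − 737.00 = 0.
Positive root: v = −a·t_r + √((a·t_r)² + 2a·d) = −9.900 + √(98.010 + 737.00) = 18.9965 m/s.
18.9965 m/s ÷ 0.44704 = 42.494 mph.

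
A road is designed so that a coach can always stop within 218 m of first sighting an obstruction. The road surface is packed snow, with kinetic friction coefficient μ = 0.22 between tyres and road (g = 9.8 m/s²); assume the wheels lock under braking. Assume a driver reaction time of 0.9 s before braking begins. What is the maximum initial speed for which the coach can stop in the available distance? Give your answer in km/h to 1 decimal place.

a = μg = 0.22 × 9.8 = 2.156 m/s².
Stopping distance: v·t_r + v²/(2a) = 218 with t_r = 0.9 s and a = 2.156 m/s².
So v² + 3.881 v − 940.02 = 0.
Positive root: v = −a·t_r + √((a·t_r)² + 2a·d) = −1.940 + √(3.764 + 940.02) = 28.7811 m/s.
28.7811 m/s × 3.6 = 103.612 km/h.

Maximum speed ≈ 103.6 km/h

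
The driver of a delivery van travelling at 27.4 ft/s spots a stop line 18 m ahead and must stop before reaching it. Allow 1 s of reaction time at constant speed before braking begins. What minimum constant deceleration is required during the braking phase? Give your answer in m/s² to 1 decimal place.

Required deceleration ≈ 3.6 m/s²

27.4 ft/s × 0.3048 = 8.3515 m/s.
Distance covered during reaction = 8.3515 × 1 = 8.351 m.
Distance available for braking: 18 − 8.351 = 9.649 m.
v² = 2a·d ⇒ a = v²/(2d) = 8.3515² / (2 × 9.649) = 69.748 / 19.298 = 3.6143 m/s².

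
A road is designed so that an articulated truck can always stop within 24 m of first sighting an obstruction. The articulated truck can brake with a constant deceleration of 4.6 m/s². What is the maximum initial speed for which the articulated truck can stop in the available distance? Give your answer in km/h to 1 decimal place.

Maximum speed ≈ 53.5 km/h

v²/(2a) = d ⇒ v = √(2 × 4.600 × 24) = √220.80 = 14.8593 m/s.
14.8593 m/s × 3.6 = 53.493 km/h.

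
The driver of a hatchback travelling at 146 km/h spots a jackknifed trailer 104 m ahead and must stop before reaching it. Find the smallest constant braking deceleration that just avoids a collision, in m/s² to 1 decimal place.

Required deceleration ≈ 7.9 m/s²

146 km/h ÷ 3.6 = 40.5556 m/s.
v² = 2a·d ⇒ a = v²/(2d) = 40.5556² / (2 × 104.000) = 1644.757 / 208.000 = 7.9075 m/s².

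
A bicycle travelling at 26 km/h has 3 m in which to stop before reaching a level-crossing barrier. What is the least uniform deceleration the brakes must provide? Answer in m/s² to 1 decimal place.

26 km/h ÷ 3.6 = 7.2222 m/s.
v² = 2a·d ⇒ a = v²/(2d) = 7.2222² / (2 × 3.000) = 52.160 / 6.000 = 8.6933 m/s².

Required deceleration ≈ 8.7 m/s²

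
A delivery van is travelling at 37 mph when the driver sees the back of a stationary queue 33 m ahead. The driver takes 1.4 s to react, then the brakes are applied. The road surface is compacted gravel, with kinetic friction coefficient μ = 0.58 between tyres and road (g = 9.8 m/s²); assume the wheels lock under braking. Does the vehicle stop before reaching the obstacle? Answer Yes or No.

37 mph × 0.44704 = 16.5405 m/s.
a = μg = 0.58 × 9.8 = 5.684 m/s².
Reaction distance = 16.5405 × 1.4 = 23.157 m.
Braking distance = v²/(2a) = 273.588 / 11.368 = 24.067 m.
Total stopping distance = 23.157 + 24.067 = 47.224 m, vs 33 m available — it cannot stop in time and overshoots by 47.224 − 33 = 14.224 m.

No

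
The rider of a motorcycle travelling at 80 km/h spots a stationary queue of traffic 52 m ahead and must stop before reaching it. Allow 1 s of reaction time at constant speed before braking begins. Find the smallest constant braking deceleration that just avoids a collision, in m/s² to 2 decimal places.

80 km/h ÷ 3.6 = 22.2222 m/s.
Distance covered during reaction = 22.2222 × 1 = 22.222 m.
Distance available for braking: 52 − 22.222 = 29.778 m.
v² = 2a·d ⇒ a = v²/(2d) = 22.2222² / (2 × 29.778) = 493.826 / 59.556 = 8.2918 m/s².

Required deceleration ≈ 8.29 m/s²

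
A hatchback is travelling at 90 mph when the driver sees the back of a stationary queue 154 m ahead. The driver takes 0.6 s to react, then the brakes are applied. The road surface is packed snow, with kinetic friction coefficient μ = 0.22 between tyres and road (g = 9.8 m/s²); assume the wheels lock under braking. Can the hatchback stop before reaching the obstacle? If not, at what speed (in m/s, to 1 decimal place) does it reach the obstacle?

90 mph × 0.44704 = 40.2336 m/s.
a = μg = 0.22 × 9.8 = 2.156 m/s².
Reaction distance = 40.2336 × 0.6 = 24.140 m.
Braking distance needed to stop: v²/(2a) = 1618.743 / 4.312 = 375.404 m, so total needed = 24.140 + 375.404 = 399.544 m > 154 m — it cannot stop.
Distance remaining when braking begins: 154 − 24.140 = 129.860 m.
v² = v₀² − 2a·d = 1618.743 − 2 × 2.156 × 129.860 = 1058.787 m²/s².
v = √1058.787 = 32.539 m/s.

No — it strikes the obstacle at 32.5 m/s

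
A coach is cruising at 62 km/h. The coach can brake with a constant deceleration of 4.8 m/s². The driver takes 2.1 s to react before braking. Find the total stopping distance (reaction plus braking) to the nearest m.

Total stopping distance ≈ 67 m

62 km/h ÷ 3.6 = 17.2222 m/s.
Reaction distance = v·t_r = 17.2222 × 2.1 = 36.167 m.
Braking distance = v²/(2a) = 17.2222² / (2 × 4.800) = 296.604 / 9.600 = 30.896 m.
Total = 36.167 + 30.896 = 67.063 m.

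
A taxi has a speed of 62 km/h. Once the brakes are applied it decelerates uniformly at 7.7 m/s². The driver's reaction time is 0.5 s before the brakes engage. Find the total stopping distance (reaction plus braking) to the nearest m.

Total stopping distance ≈ 28 m

62 km/h ÷ 3.6 = 17.2222 m/s.
Reaction distance = v·t_r = 17.2222 × 0.5 = 8.611 m.
Braking distance = v²/(2a) = 17.2222² / (2 × 7.700) = 296.604 / 15.400 = 19.260 m.
Total = 8.611 + 19.260 = 27.871 m.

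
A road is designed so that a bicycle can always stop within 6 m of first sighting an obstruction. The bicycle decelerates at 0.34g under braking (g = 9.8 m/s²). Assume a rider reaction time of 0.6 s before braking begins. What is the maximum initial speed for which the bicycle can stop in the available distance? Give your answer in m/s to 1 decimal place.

a = 0.34 × 9.8 = 3.332 m/s².
Stopping distance: v·t_r + v²/(2a) = 6 with t_r = 0.6 s and a = 3.332 m/s².
So v² + 3.998 v − 39.98 = 0.
Positive root: v = −a·t_r + √((a·t_r)² + 2a·d) = −1.999 + √(3.996 + 39.98) = 4.6324 m/s.

Maximum speed ≈ 4.6 m/s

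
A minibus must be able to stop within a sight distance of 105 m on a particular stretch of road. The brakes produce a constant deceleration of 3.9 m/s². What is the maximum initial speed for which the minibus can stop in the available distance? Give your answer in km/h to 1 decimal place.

Maximum speed ≈ 103.0 km/h

v²/(2a) = d ⇒ v = √(2 × 3.900 × 105) = √819.00 = 28.6182 m/s.
28.6182 m/s × 3.6 = 103.026 km/h.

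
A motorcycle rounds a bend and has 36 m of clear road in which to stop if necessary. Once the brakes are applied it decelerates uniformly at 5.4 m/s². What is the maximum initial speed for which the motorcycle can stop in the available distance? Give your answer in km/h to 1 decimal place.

Maximum speed ≈ 71.0 km/h

v²/(2a) = d ⇒ v = √(2 × 5.400 × 36) = √388.80 = 19.7180 m/s.
19.7180 m/s × 3.6 = 70.985 km/h.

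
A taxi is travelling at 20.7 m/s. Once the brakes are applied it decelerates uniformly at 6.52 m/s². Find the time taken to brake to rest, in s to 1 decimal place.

Braking time = v/a = 20.7000 / 6.520 = 3.175 s.

Braking time ≈ 3.2 s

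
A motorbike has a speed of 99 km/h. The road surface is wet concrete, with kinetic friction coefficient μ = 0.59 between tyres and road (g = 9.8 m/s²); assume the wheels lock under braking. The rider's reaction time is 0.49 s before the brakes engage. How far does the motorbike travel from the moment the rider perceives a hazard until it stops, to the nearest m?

99 km/h ÷ 3.6 = 27.5000 m/s.
a = μg = 0.59 × 9.8 = 5.782 m/s².
Reaction distance = v·t_r = 27.5000 × 0.49 = 13.475 m.
Braking distance = v²/(2a) = 27.5000² / (2 × 5.782) = 756.250 / 11.564 = 65.397 m.
Total = 13.475 + 65.397 = 78.872 m.

Total stopping distance ≈ 79 m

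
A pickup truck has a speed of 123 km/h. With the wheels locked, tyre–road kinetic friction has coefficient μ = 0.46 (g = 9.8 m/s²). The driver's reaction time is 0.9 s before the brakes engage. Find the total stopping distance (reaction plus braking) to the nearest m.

123 km/h ÷ 3.6 = 34.1667 m/s.
a = μg = 0.46 × 9.8 = 4.508 m/s².
Reaction distance = v·t_r = 34.1667 × 0.9 = 30.750 m.
Braking distance = v²/(2a) = 34.1667² / (2 × 4.508) = 1167.363 / 9.016 = 129.477 m.
Total = 30.750 + 129.477 = 160.227 m.

Total stopping distance ≈ 160 m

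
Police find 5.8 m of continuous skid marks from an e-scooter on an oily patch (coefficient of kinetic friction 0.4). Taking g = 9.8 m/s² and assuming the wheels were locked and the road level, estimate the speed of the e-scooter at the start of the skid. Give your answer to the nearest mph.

Initial speed ≈ 15 mph

Deceleration a = μg = 0.4 × 9.8 = 3.920 m/s².
v = √(2a·d) = √(2 × 3.920 × 5.8) = √45.472 = 6.7433 m/s.
= 6.7433 ÷ 0.44704 = 15.084 mph.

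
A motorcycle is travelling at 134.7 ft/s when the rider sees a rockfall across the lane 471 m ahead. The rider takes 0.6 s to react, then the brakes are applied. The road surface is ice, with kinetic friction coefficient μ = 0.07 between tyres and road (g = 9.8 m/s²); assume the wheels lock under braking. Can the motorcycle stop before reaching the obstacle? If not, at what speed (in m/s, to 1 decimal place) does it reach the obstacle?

134.7 ft/s × 0.3048 = 41.0566 m/s.
a = μg = 0.07 × 9.8 = 0.686 m/s².
Reaction distance = 41.0566 × 0.6 = 24.634 m.
Braking distance needed to stop: v²/(2a) = 1685.644 / 1.372 = 1228.603 m, so total needed = 24.634 + 1228.603 = 1253.237 m > 471 m — it cannot stop.
Distance remaining when braking begins: 471 − 24.634 = 446.366 m.
v² = v₀² − 2a·d = 1685.644 − 2 × 0.686 × 446.366 = 1073.230 m²/s².
v = √1073.230 = 32.760 m/s.

No — it strikes the obstacle at 32.8 m/s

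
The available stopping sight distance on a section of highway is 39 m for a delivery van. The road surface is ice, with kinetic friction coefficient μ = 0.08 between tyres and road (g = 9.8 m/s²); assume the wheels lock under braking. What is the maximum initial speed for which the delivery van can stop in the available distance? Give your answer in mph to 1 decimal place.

a = μg = 0.08 × 9.8 = 0.784 m/s².
v²/(2a) = d ⇒ v = √(2 × 0.784 × 39) = √61.15 = 7.8198 m/s.
7.8198 m/s ÷ 0.44704 = 17.492 mph.

Maximum speed ≈ 17.5 mph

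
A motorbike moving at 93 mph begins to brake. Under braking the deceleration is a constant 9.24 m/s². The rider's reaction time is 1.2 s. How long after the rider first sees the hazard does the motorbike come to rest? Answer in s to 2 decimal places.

Total time ≈ 5.70 s

93 mph × 0.44704 = 41.5747 m/s.
Braking time = v/a = 41.5747 / 9.240 = 4.499 s.
Total = 1.2 + 4.499 = 5.699 s.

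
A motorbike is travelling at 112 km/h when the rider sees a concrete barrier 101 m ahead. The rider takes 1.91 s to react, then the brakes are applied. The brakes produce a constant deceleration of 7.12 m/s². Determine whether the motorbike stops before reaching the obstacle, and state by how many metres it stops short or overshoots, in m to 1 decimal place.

No — it overshoots by 26.4 m

112 km/h ÷ 3.6 = 31.1111 m/s.
Reaction distance = 31.1111 × 1.91 = 59.422 m.
Braking distance = v²/(2a) = 967.901 / 14.240 = 67.971 m.
Total stopping distance = 59.422 + 67.971 = 127.393 m, vs 101 m available — it cannot stop in time and overshoots by 127.393 − 101 = 26.393 m.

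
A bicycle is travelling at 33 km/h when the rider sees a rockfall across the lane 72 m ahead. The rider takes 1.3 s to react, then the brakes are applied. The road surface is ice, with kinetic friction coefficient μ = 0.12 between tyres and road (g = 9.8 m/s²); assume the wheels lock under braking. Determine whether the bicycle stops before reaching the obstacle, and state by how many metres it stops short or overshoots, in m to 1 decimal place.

Yes — it stops 24.4 m short of the obstacle

33 km/h ÷ 3.6 = 9.1667 m/s.
a = μg = 0.12 × 9.8 = 1.176 m/s².
Reaction distance = 9.1667 × 1.3 = 11.917 m.
Braking distance = v²/(2a) = 84.028 / 2.352 = 35.726 m.
Total stopping distance = 11.917 + 35.726 = 47.643 m, vs 72 m available — it stops with 72 − 47.643 = 24.357 m to spare.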